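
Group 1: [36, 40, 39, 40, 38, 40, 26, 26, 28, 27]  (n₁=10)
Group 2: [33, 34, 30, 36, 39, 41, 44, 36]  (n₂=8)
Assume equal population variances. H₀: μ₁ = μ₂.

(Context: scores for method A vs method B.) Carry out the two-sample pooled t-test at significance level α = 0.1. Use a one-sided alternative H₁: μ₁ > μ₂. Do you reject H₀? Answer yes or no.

reject H₀: no

x̄₁=34.000, s₁=6.377, n₁=10
x̄₂=36.625, s₂=4.534, n₂=8
s_p² = [9·6.377² + 7·4.534²]/16 = 31.8672
SE = √(s_p²·(1/10+1/8)) = 2.6777
t = (34.000−36.625)/2.6777 = -0.9803
df = 16
p-value (one-sided, H₁ greater) = 0.82924
At α=0.1: p ≥ α → fail to reject H₀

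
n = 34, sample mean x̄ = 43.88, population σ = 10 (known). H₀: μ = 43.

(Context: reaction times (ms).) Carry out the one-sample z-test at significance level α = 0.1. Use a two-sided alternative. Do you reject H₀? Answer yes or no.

reject H₀: no

SE = σ/√n = 10/√34 = 1.7150
z = (x̄−μ₀)/SE = (43.88−43)/1.7150 = 0.5131
p-value (two-sided) = 0.60786
At α=0.1: p ≥ α → fail to reject H₀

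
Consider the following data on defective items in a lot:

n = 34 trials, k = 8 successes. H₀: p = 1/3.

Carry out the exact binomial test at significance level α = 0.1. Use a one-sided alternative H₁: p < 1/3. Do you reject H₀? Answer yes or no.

reject H₀: no

Exact binomial: n=34, k=8, p₀=1/3=0.3333
P(X≤8) from Σ C(n,i)·p₀^i·(1−p₀)^(n−i)
p-value (one-sided, H₁ less) = 0.15088
At α=0.1: p ≥ α → fail to reject H₀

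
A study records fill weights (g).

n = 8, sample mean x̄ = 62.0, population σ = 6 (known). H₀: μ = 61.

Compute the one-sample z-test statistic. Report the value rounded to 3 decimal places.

SE = σ/√n = 6/√8 = 2.1213
z = (x̄−μ₀)/SE = (62.0−61)/2.1213 = 0.4714

test statistic = 0.471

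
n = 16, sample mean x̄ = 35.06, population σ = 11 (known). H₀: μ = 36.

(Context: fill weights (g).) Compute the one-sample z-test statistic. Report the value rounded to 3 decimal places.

test statistic = -0.342

SE = σ/√n = 11/√16 = 2.7500
z = (x̄−μ₀)/SE = (35.06−36)/2.7500 = -0.3418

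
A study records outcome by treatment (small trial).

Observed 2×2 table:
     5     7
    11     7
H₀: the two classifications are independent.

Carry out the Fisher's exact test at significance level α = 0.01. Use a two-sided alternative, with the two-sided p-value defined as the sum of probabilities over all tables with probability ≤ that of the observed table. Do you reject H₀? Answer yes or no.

reject H₀: no

Margins: r₁=12, r₂=18, c₁=16, c₂=14, n=30
p_obs = C(12,5)·C(18,11)/C(30,16); sum pmf over tables with pmf ≤ p_obs
p-value (two-sided) = 0.45717
At α=0.01: p ≥ α → fail to reject H₀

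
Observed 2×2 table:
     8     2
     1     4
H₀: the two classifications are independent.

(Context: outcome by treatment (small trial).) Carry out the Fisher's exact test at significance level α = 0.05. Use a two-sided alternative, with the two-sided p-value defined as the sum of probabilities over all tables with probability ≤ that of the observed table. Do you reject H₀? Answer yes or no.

Margins: r₁=10, r₂=5, c₁=9, c₂=6, n=15
p_obs = C(10,8)·C(5,1)/C(15,9); sum pmf over tables with pmf ≤ p_obs
p-value (two-sided) = 0.08891
At α=0.05: p ≥ α → fail to reject H₀

reject H₀: no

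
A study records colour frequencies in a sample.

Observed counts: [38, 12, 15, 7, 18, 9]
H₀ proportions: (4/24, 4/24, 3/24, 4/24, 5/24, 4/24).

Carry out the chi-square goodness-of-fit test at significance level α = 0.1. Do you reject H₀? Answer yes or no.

reject H₀: yes

n = 99; E_i = n·p_i = [16.50, 16.50, 12.38, 16.50, 20.62, 16.50]
χ² = (38−16.50)²/16.50 + (12−16.50)²/16.50 + (15−12.38)²/12.38 + (7−16.50)²/16.50 + (18−20.62)²/20.62 + (9−16.50)²/16.50 = 39.0121
df = 5
p-value (upper-tail) = 0.00000
At α=0.1: p < α → reject H₀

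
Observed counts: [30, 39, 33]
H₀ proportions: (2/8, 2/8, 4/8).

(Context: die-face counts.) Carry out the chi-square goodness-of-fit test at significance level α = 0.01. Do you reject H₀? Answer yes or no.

n = 102; E_i = n·p_i = [25.50, 25.50, 51.00]
χ² = (30−25.50)²/25.50 + (39−25.50)²/25.50 + (33−51.00)²/51.00 = 14.2941
df = 2
p-value (upper-tail) = 0.00079
At α=0.01: p < α → reject H₀

reject H₀: yes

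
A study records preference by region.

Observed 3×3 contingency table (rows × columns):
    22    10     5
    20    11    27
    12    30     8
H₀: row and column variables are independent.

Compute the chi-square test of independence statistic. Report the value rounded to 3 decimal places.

Row totals [37, 58, 50], col totals [54, 51, 40], n=145
χ² = (22−13.78)²/13.78 + (10−13.01)²/13.01 + (5−10.21)²/10.21 + (20−21.60)²/21.60 + (11−20.40)²/20.40 + (27−16.00)²/16.00 + (12−18.62)²/18.62 + (30−17.59)²/17.59 + (8−13.79)²/13.79 = 33.8208
df = 4

test statistic = 33.821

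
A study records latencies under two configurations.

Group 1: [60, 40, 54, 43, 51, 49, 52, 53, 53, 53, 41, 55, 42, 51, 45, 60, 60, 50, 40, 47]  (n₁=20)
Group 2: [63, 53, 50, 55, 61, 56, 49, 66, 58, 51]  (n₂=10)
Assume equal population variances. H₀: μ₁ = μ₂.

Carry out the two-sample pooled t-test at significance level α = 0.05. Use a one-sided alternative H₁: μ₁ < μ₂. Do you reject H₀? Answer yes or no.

x̄₁=49.950, s₁=6.501, n₁=20
x̄₂=56.200, s₂=5.750, n₂=10
s_p² = [19·6.501² + 9·5.750²]/28 = 39.3054
SE = √(s_p²·(1/20+1/10)) = 2.4281
t = (49.950−56.200)/2.4281 = -2.5740
df = 28
p-value (one-sided, H₁ less) = 0.00782
At α=0.05: p < α → reject H₀

reject H₀: yes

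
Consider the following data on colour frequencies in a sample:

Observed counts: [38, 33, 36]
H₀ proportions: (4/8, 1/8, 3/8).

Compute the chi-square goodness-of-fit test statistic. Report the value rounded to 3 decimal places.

n = 107; E_i = n·p_i = [53.50, 13.38, 40.12]
χ² = (38−53.50)²/53.50 + (33−13.38)²/13.38 + (36−40.12)²/40.12 = 33.7103
df = 2

test statistic = 33.710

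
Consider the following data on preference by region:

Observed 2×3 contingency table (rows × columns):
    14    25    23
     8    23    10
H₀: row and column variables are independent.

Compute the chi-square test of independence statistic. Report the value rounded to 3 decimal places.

test statistic = 2.670

Row totals [62, 41], col totals [22, 48, 33], n=103
χ² = (14−13.24)²/13.24 + (25−28.89)²/28.89 + (23−19.86)²/19.86 + (8−8.76)²/8.76 + (23−19.11)²/19.11 + (10−13.14)²/13.14 = 2.6704
df = 2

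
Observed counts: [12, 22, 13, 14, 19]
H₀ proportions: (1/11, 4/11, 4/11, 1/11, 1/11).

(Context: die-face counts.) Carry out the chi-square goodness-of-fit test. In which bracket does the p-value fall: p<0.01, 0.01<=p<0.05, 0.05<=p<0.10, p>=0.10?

p-value bracket: p<0.01

n = 80; E_i = n·p_i = [7.27, 29.09, 29.09, 7.27, 7.27]
χ² = (12−7.27)²/7.27 + (22−29.09)²/29.09 + (13−29.09)²/29.09 + (14−7.27)²/7.27 + (19−7.27)²/7.27 = 38.8344
df = 4
p-value (upper-tail) = 0.00000
→ bracket: p<0.01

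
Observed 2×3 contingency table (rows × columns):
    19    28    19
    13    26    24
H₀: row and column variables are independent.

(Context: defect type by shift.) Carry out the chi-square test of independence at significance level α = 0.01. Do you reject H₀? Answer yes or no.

Row totals [66, 63], col totals [32, 54, 43], n=129
χ² = (19−16.37)²/16.37 + (28−27.63)²/27.63 + (19−22.00)²/22.00 + (13−15.63)²/15.63 + (26−26.37)²/26.37 + (24−21.00)²/21.00 = 1.7116
df = 2
p-value (upper-tail) = 0.42494
At α=0.01: p ≥ α → fail to reject H₀

reject H₀: no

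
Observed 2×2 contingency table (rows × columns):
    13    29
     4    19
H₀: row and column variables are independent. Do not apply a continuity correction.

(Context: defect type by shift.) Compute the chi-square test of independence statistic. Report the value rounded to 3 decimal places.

test statistic = 1.415

Row totals [42, 23], col totals [17, 48], n=65
χ² = (13−10.98)²/10.98 + (29−31.02)²/31.02 + (4−6.02)²/6.02 + (19−16.98)²/16.98 = 1.4151
df = 1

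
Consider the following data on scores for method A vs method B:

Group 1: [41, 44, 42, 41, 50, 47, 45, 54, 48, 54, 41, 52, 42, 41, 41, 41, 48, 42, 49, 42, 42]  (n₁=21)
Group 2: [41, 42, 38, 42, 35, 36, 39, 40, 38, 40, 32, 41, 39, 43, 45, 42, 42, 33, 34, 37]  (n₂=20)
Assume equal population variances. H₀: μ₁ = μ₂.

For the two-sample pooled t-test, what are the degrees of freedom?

degrees of freedom = 39

df = n₁ + n₂ − 2 = 21 + 20 − 2 = 39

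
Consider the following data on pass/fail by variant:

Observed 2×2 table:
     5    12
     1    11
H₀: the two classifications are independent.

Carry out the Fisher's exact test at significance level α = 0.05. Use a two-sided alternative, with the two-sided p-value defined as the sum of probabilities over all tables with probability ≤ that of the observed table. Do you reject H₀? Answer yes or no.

Margins: r₁=17, r₂=12, c₁=6, c₂=23, n=29
p_obs = C(17,5)·C(12,1)/C(29,6); sum pmf over tables with pmf ≤ p_obs
p-value (two-sided) = 0.35439
At α=0.05: p ≥ α → fail to reject H₀

reject H₀: no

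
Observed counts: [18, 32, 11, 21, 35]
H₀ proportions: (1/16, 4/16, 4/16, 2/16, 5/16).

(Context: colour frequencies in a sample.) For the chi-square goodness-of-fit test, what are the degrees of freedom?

degrees of freedom = 4

df = k − 1 = 5 − 1 = 4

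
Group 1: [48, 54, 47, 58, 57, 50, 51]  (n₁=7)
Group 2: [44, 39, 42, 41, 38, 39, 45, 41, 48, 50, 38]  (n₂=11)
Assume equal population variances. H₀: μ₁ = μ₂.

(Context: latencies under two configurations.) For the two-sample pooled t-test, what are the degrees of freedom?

df = n₁ + n₂ − 2 = 7 + 11 − 2 = 16

degrees of freedom = 16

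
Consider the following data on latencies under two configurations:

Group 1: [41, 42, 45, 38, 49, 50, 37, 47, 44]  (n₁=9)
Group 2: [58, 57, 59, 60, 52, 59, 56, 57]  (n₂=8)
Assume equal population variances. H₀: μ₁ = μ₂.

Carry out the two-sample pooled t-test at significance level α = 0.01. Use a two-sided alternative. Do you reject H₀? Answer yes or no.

x̄₁=43.667, s₁=4.583, n₁=9
x̄₂=57.250, s₂=2.493, n₂=8
s_p² = [8·4.583² + 7·2.493²]/15 = 14.1000
SE = √(s_p²·(1/9+1/8)) = 1.8246
t = (43.667−57.250)/1.8246 = -7.4446
df = 15
p-value (two-sided) = 0.00000
At α=0.01: p < α → reject H₀

reject H₀: yes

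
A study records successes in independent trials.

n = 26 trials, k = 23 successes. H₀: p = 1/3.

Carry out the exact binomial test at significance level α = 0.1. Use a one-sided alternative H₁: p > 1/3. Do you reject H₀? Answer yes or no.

Exact binomial: n=26, k=23, p₀=1/3=0.3333
P(X≥23) from Σ C(n,i)·p₀^i·(1−p₀)^(n−i)
p-value (one-sided, H₁ greater) = 0.00000
At α=0.1: p < α → reject H₀

reject H₀: yes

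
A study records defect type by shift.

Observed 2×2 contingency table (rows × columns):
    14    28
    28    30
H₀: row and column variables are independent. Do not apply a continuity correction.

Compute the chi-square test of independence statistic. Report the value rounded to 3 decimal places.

test statistic = 2.233

Row totals [42, 58], col totals [42, 58], n=100
χ² = (14−17.64)²/17.64 + (28−24.36)²/24.36 + (28−24.36)²/24.36 + (30−33.64)²/33.64 = 2.2328
df = 1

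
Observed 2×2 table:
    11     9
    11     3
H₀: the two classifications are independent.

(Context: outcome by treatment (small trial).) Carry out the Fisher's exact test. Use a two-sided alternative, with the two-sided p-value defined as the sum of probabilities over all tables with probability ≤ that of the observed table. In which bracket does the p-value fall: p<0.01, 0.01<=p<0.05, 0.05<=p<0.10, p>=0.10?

p-value bracket: p>=0.10

Margins: r₁=20, r₂=14, c₁=22, c₂=12, n=34
p_obs = C(20,11)·C(14,11)/C(34,22); sum pmf over tables with pmf ≤ p_obs
p-value (two-sided) = 0.27476
→ bracket: p>=0.10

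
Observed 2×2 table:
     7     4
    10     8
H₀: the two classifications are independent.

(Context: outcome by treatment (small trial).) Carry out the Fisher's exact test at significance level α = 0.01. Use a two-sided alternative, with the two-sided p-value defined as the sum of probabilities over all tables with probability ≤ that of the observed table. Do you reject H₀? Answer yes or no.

Margins: r₁=11, r₂=18, c₁=17, c₂=12, n=29
p_obs = C(11,7)·C(18,10)/C(29,17); sum pmf over tables with pmf ≤ p_obs
p-value (two-sided) = 0.71669
At α=0.01: p ≥ α → fail to reject H₀

reject H₀: no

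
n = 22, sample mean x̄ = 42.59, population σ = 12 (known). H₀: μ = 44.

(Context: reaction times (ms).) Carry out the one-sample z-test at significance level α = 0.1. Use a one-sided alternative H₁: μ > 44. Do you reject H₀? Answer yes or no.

SE = σ/√n = 12/√22 = 2.5584
z = (x̄−μ₀)/SE = (42.59−44)/2.5584 = -0.5511
p-value (one-sided, H₁ greater) = 0.70923
At α=0.1: p ≥ α → fail to reject H₀

reject H₀: no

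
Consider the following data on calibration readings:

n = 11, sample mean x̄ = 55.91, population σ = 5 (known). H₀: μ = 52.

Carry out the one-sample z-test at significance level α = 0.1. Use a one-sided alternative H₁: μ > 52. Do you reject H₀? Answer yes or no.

reject H₀: yes

SE = σ/√n = 5/√11 = 1.5076
z = (x̄−μ₀)/SE = (55.91−52)/1.5076 = 2.5936
p-value (one-sided, H₁ greater) = 0.00475
At α=0.1: p < α → reject H₀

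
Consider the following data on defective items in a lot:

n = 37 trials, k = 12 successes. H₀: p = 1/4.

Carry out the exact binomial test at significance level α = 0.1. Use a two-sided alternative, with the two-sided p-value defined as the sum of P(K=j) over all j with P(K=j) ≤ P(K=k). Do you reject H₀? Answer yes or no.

Exact binomial: n=37, k=12, p₀=1/4=0.2500
P(X=j) = C(n,j)·p₀^j·(1−p₀)^(n−j); p = Σ P(X=j) over j with P(X=j) ≤ P(X=12)
p-value (two-sided) = 0.34117
At α=0.1: p ≥ α → fail to reject H₀

reject H₀: no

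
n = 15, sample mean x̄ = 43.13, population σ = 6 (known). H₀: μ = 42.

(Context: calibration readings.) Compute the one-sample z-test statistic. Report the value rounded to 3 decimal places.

SE = σ/√n = 6/√15 = 1.5492
z = (x̄−μ₀)/SE = (43.13−42)/1.5492 = 0.7294

test statistic = 0.729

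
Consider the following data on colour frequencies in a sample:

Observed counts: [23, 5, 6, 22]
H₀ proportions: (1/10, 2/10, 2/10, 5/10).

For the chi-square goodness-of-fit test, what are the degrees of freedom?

degrees of freedom = 3

df = k − 1 = 4 − 1 = 3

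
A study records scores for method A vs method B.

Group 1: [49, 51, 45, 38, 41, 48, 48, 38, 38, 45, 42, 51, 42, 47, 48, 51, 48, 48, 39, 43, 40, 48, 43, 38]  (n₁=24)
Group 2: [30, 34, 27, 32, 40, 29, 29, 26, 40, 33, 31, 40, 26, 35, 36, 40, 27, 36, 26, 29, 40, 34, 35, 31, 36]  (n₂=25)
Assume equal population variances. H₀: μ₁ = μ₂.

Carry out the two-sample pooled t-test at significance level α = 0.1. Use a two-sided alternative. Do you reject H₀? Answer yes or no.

reject H₀: yes

x̄₁=44.542, s₁=4.549, n₁=24
x̄₂=32.880, s₂=4.859, n₂=25
s_p² = [23·4.549² + 24·4.859²]/47 = 22.1829
SE = √(s_p²·(1/24+1/25)) = 1.3460
t = (44.542−32.880)/1.3460 = 8.6642
df = 47
p-value (two-sided) = 0.00000
At α=0.1: p < α → reject H₀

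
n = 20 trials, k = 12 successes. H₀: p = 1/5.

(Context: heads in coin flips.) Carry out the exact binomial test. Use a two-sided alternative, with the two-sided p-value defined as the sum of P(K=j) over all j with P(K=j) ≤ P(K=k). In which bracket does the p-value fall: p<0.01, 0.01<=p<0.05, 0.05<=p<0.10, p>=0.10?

p-value bracket: p<0.01

Exact binomial: n=20, k=12, p₀=1/5=0.2000
P(X=j) = C(n,j)·p₀^j·(1−p₀)^(n−j); p = Σ P(X=j) over j with P(X=j) ≤ P(X=12)
p-value (two-sided) = 0.00010
→ bracket: p<0.01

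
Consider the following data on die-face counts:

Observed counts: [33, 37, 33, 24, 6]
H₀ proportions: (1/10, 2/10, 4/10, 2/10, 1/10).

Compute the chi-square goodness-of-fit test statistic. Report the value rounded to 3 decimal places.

test statistic = 45.177

n = 133; E_i = n·p_i = [13.30, 26.60, 53.20, 26.60, 13.30]
χ² = (33−13.30)²/13.30 + (37−26.60)²/26.60 + (33−53.20)²/53.20 + (24−26.60)²/26.60 + (6−13.30)²/13.30 = 45.1767
df = 4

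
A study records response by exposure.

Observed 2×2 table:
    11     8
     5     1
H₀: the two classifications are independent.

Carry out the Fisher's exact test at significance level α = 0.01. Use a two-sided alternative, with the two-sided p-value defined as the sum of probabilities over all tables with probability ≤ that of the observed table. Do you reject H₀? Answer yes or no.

reject H₀: no

Margins: r₁=19, r₂=6, c₁=16, c₂=9, n=25
p_obs = C(19,11)·C(6,5)/C(25,16); sum pmf over tables with pmf ≤ p_obs
p-value (two-sided) = 0.36443
At α=0.01: p ≥ α → fail to reject H₀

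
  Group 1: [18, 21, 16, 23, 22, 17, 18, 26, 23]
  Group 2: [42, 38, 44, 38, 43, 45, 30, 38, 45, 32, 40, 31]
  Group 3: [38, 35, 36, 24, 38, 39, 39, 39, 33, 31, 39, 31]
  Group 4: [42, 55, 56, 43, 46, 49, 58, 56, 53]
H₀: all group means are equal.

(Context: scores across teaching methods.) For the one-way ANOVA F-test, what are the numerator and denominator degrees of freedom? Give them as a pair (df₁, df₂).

degrees of freedom = [3, 38]

k = 4 groups, N = 42 total
df = (k−1, N−k) = (4−1, 42−4) = (3, 38)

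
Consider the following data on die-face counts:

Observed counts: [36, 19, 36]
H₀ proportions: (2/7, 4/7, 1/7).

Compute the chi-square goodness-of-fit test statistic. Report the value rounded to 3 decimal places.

test statistic = 65.481

n = 91; E_i = n·p_i = [26.00, 52.00, 13.00]
χ² = (36−26.00)²/26.00 + (19−52.00)²/52.00 + (36−13.00)²/13.00 = 65.4808
df = 2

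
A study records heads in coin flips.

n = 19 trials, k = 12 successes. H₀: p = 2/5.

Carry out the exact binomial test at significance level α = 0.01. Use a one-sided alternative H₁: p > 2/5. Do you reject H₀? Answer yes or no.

Exact binomial: n=19, k=12, p₀=2/5=0.4000
P(X≥12) from Σ C(n,i)·p₀^i·(1−p₀)^(n−i)
p-value (one-sided, H₁ greater) = 0.03523
At α=0.01: p ≥ α → fail to reject H₀

reject H₀: no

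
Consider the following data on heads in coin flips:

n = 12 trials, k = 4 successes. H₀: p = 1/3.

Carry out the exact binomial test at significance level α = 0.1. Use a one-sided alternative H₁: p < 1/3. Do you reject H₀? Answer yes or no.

reject H₀: no

Exact binomial: n=12, k=4, p₀=1/3=0.3333
P(X≤4) from Σ C(n,i)·p₀^i·(1−p₀)^(n−i)
p-value (one-sided, H₁ less) = 0.63152
At α=0.1: p ≥ α → fail to reject H₀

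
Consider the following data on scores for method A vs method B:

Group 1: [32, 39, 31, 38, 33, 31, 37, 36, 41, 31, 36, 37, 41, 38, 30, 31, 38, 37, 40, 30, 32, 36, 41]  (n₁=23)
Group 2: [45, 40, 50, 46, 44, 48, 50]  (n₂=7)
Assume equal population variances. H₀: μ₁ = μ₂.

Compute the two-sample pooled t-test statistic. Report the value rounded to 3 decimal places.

x̄₁=35.478, s₁=3.824, n₁=23
x̄₂=46.143, s₂=3.579, n₂=7
s_p² = [22·3.824² + 6·3.579²]/28 = 14.2356
SE = √(s_p²·(1/23+1/7)) = 1.6287
t = (35.478−46.143)/1.6287 = -6.5480
df = 28

test statistic = -6.548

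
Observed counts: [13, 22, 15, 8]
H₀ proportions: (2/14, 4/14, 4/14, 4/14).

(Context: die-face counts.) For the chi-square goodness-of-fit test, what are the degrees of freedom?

df = k − 1 = 4 − 1 = 3

degrees of freedom = 3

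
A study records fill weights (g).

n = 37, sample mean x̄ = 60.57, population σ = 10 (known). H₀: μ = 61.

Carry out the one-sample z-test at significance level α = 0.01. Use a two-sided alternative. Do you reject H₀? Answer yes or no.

reject H₀: no

SE = σ/√n = 10/√37 = 1.6440
z = (x̄−μ₀)/SE = (60.57−61)/1.6440 = -0.2616
p-value (two-sided) = 0.79366
At α=0.01: p ≥ α → fail to reject H₀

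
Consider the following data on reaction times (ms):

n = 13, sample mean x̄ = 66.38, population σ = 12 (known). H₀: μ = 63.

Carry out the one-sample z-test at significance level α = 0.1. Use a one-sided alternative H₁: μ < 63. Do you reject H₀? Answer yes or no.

reject H₀: no

SE = σ/√n = 12/√13 = 3.3282
z = (x̄−μ₀)/SE = (66.38−63)/3.3282 = 1.0156
p-value (one-sided, H₁ less) = 0.84508
At α=0.1: p ≥ α → fail to reject H₀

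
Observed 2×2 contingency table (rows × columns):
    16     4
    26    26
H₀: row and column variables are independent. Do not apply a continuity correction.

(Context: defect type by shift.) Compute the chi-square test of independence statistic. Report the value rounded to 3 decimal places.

Row totals [20, 52], col totals [42, 30], n=72
χ² = (16−11.67)²/11.67 + (4−8.33)²/8.33 + (26−30.33)²/30.33 + (26−21.67)²/21.67 = 5.3486
df = 1

test statistic = 5.349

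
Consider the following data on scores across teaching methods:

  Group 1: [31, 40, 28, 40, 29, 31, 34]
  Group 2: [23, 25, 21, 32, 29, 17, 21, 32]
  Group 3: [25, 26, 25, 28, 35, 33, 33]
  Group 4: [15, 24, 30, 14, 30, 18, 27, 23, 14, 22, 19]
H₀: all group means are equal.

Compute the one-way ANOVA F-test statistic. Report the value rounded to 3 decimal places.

Group means [33.29, 25.00, 29.29, 21.45], grand mean 26.485
SSB = Σnᵢ(x̄ᵢ−x̄)² = 674.658; SSW = ΣΣ(x−x̄ᵢ)² = 827.584
MSB = 674.658/3 = 224.8860; MSW = 827.584/29 = 28.5374
F = MSB/MSW = 7.8804
df = (3, 29)

test statistic = 7.880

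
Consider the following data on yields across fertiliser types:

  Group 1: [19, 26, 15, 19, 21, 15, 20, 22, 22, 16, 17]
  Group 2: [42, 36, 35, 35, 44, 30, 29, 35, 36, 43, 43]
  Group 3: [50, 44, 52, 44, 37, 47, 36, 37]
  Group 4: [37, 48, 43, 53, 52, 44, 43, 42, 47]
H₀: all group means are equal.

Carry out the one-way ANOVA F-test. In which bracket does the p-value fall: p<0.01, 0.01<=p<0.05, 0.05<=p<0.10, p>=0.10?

p-value bracket: p<0.01

Group means [19.27, 37.09, 43.38, 45.44], grand mean 35.282
SSB = Σnᵢ(x̄ᵢ−x̄)² = 4308.709; SSW = ΣΣ(x−x̄ᵢ)² = 863.188
MSB = 4308.709/3 = 1436.2364; MSW = 863.188/35 = 24.6625
F = MSB/MSW = 58.2356
df = (3, 35)
p-value (upper-tail) = 0.00000
→ bracket: p<0.01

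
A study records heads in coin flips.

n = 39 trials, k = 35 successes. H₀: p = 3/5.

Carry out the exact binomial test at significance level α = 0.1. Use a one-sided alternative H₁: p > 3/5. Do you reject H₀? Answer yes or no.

Exact binomial: n=39, k=35, p₀=3/5=0.6000
P(X≥35) from Σ C(n,i)·p₀^i·(1−p₀)^(n−i)
p-value (one-sided, H₁ greater) = 0.00004
At α=0.1: p < α → reject H₀

reject H₀: yes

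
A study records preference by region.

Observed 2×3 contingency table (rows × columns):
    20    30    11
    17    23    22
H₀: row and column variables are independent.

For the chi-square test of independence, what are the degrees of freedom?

df = (r−1)(c−1) = (2−1)·(3−1) = 2

degrees of freedom = 2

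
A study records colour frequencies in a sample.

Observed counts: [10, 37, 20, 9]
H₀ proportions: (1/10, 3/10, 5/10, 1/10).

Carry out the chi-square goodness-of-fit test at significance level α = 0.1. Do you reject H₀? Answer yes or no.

reject H₀: yes

n = 76; E_i = n·p_i = [7.60, 22.80, 38.00, 7.60]
χ² = (10−7.60)²/7.60 + (37−22.80)²/22.80 + (20−38.00)²/38.00 + (9−7.60)²/7.60 = 18.3860
df = 3
p-value (upper-tail) = 0.00037
At α=0.1: p < α → reject H₀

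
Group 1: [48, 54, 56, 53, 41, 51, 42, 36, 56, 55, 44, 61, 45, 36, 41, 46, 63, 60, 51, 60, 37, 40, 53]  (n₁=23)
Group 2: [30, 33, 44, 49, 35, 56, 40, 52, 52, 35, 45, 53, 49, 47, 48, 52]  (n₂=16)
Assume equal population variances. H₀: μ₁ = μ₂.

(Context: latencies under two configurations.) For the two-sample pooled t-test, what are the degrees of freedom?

degrees of freedom = 37

df = n₁ + n₂ − 2 = 23 + 16 − 2 = 37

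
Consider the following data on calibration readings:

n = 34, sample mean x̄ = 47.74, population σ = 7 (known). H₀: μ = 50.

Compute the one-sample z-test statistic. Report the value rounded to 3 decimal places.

test statistic = -1.883

SE = σ/√n = 7/√34 = 1.2005
z = (x̄−μ₀)/SE = (47.74−50)/1.2005 = -1.8826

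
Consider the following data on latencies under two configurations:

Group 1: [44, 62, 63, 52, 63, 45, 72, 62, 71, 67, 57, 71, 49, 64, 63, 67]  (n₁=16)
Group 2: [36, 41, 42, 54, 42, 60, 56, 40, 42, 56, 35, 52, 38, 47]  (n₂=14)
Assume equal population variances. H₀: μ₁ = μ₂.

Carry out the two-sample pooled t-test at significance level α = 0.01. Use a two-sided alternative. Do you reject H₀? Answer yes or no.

x̄₁=60.750, s₁=8.948, n₁=16
x̄₂=45.786, s₂=8.276, n₂=14
s_p² = [15·8.948² + 13·8.276²]/28 = 74.6913
SE = √(s_p²·(1/16+1/14)) = 3.1628
t = (60.750−45.786)/3.1628 = 4.7313
df = 28
p-value (two-sided) = 0.00006
At α=0.01: p < α → reject H₀

reject H₀: yes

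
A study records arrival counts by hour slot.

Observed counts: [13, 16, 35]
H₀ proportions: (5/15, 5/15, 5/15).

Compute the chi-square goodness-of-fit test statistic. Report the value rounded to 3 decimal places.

test statistic = 13.344

n = 64; E_i = n·p_i = [21.33, 21.33, 21.33]
χ² = (13−21.33)²/21.33 + (16−21.33)²/21.33 + (35−21.33)²/21.33 = 13.3438
df = 2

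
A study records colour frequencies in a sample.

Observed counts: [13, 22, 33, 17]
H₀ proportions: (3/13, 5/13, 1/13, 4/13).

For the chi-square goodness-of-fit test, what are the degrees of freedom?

degrees of freedom = 3

df = k − 1 = 4 − 1 = 3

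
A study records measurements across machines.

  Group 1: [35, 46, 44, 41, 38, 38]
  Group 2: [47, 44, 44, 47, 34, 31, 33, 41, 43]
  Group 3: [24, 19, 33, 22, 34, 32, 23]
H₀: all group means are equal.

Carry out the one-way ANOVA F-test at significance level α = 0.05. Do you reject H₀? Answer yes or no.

Group means [40.33, 40.44, 26.71], grand mean 36.045
SSB = Σnᵢ(x̄ᵢ−x̄)² = 893.970; SSW = ΣΣ(x−x̄ᵢ)² = 612.984
MSB = 893.970/2 = 446.9852; MSW = 612.984/19 = 32.2623
F = MSB/MSW = 13.8547
df = (2, 19)
p-value (upper-tail) = 0.00019
At α=0.05: p < α → reject H₀

reject H₀: yes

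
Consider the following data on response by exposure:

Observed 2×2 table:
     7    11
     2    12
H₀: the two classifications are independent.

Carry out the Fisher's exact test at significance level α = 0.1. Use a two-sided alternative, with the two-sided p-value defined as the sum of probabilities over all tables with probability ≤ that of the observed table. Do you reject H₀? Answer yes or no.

Margins: r₁=18, r₂=14, c₁=9, c₂=23, n=32
p_obs = C(18,7)·C(14,2)/C(32,9); sum pmf over tables with pmf ≤ p_obs
p-value (two-sided) = 0.23491
At α=0.1: p ≥ α → fail to reject H₀

reject H₀: no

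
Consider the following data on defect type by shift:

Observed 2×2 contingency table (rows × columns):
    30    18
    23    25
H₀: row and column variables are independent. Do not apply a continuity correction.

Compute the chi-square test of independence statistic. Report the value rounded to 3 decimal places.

Row totals [48, 48], col totals [53, 43], n=96
χ² = (30−26.50)²/26.50 + (18−21.50)²/21.50 + (23−26.50)²/26.50 + (25−21.50)²/21.50 = 2.0641
df = 1

test statistic = 2.064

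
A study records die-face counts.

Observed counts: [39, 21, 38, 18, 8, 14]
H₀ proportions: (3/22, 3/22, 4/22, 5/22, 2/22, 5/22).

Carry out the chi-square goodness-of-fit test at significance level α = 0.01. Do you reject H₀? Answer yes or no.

reject H₀: yes

n = 138; E_i = n·p_i = [18.82, 18.82, 25.09, 31.36, 12.55, 31.36]
χ² = (39−18.82)²/18.82 + (21−18.82)²/18.82 + (38−25.09)²/25.09 + (18−31.36)²/31.36 + (8−12.55)²/12.55 + (14−31.36)²/31.36 = 45.4928
df = 5
p-value (upper-tail) = 0.00000
At α=0.01: p < α → reject H₀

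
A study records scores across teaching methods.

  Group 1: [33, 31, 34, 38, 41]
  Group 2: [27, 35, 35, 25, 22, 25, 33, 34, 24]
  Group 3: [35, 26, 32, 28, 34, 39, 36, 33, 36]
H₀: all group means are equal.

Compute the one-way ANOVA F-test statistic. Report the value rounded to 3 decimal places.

Group means [35.40, 28.89, 33.22], grand mean 32.000
SSB = Σnᵢ(x̄ᵢ−x̄)² = 158.356; SSW = ΣΣ(x−x̄ᵢ)² = 421.644
MSB = 158.356/2 = 79.1778; MSW = 421.644/20 = 21.0822
F = MSB/MSW = 3.7557
df = (2, 20)

test statistic = 3.756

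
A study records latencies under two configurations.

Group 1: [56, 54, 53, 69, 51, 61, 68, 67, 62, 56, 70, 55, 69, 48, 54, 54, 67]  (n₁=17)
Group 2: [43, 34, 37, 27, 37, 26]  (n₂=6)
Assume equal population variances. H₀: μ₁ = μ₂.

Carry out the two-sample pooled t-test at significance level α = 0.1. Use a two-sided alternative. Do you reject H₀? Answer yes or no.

x̄₁=59.647, s₁=7.356, n₁=17
x̄₂=34.000, s₂=6.512, n₂=6
s_p² = [16·7.356² + 5·6.512²]/21 = 51.3277
SE = √(s_p²·(1/17+1/6)) = 3.4020
t = (59.647−34.000)/3.4020 = 7.5387
df = 21
p-value (two-sided) = 0.00000
At α=0.1: p < α → reject H₀

reject H₀: yes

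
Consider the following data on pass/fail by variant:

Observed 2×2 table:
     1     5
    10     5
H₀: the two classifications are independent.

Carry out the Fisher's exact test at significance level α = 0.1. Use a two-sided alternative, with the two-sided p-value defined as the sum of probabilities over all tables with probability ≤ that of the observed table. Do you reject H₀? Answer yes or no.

reject H₀: yes

Margins: r₁=6, r₂=15, c₁=11, c₂=10, n=21
p_obs = C(6,1)·C(15,10)/C(21,11); sum pmf over tables with pmf ≤ p_obs
p-value (two-sided) = 0.06347
At α=0.1: p < α → reject H₀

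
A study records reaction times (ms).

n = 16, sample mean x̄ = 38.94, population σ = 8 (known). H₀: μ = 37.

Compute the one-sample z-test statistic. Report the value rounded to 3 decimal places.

SE = σ/√n = 8/√16 = 2.0000
z = (x̄−μ₀)/SE = (38.94−37)/2.0000 = 0.9700

test statistic = 0.970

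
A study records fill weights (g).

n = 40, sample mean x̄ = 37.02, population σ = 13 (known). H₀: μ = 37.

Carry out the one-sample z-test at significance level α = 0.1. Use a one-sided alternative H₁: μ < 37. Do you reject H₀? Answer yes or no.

SE = σ/√n = 13/√40 = 2.0555
z = (x̄−μ₀)/SE = (37.02−37)/2.0555 = 0.0097
p-value (one-sided, H₁ less) = 0.50388
At α=0.1: p ≥ α → fail to reject H₀

reject H₀: no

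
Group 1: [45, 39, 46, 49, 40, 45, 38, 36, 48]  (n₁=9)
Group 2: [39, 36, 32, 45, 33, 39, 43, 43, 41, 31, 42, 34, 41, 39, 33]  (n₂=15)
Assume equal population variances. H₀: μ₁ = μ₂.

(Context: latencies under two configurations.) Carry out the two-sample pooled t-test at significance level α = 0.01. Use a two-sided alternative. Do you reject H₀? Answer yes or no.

x̄₁=42.889, s₁=4.702, n₁=9
x̄₂=38.067, s₂=4.559, n₂=15
s_p² = [8·4.702² + 14·4.559²]/22 = 21.2646
SE = √(s_p²·(1/9+1/15)) = 1.9443
t = (42.889−38.067)/1.9443 = 2.4802
df = 22
p-value (two-sided) = 0.02127
At α=0.01: p ≥ α → fail to reject H₀

reject H₀: no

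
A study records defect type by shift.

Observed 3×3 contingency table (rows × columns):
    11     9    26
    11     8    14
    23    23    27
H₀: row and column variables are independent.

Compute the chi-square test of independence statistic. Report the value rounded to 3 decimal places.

test statistic = 4.815

Row totals [46, 33, 73], col totals [45, 40, 67], n=152
χ² = (11−13.62)²/13.62 + (9−12.11)²/12.11 + (26−20.28)²/20.28 + (11−9.77)²/9.77 + (8−8.68)²/8.68 + (14−14.55)²/14.55 + (23−21.61)²/21.61 + (23−19.21)²/19.21 + (27−32.18)²/32.18 = 4.8148
df = 4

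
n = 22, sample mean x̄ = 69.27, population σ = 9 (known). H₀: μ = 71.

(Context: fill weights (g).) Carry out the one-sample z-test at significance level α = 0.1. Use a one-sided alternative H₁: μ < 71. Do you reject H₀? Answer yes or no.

reject H₀: no

SE = σ/√n = 9/√22 = 1.9188
z = (x̄−μ₀)/SE = (69.27−71)/1.9188 = -0.9016
p-value (one-sided, H₁ less) = 0.18363
At α=0.1: p ≥ α → fail to reject H₀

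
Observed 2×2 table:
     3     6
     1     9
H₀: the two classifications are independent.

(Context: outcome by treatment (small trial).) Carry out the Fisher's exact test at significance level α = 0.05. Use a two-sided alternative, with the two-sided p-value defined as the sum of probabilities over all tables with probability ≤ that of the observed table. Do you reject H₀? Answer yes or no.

reject H₀: no

Margins: r₁=9, r₂=10, c₁=4, c₂=15, n=19
p_obs = C(9,3)·C(10,1)/C(19,4); sum pmf over tables with pmf ≤ p_obs
p-value (two-sided) = 0.30341
At α=0.05: p ≥ α → fail to reject H₀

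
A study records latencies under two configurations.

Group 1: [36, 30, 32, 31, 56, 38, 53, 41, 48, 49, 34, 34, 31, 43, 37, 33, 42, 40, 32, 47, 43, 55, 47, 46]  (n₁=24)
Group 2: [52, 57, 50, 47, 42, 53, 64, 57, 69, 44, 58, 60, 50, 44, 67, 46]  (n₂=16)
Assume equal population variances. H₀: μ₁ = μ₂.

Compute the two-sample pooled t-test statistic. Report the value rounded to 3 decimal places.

x̄₁=40.750, s₁=8.018, n₁=24
x̄₂=53.750, s₂=8.394, n₂=16
s_p² = [23·8.018² + 15·8.394²]/38 = 66.7237
SE = √(s_p²·(1/24+1/16)) = 2.6364
t = (40.750−53.750)/2.6364 = -4.9310
df = 38

test statistic = -4.931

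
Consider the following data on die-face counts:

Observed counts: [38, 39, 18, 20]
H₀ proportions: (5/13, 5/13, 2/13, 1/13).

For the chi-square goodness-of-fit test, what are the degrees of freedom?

df = k − 1 = 4 − 1 = 3

degrees of freedom = 3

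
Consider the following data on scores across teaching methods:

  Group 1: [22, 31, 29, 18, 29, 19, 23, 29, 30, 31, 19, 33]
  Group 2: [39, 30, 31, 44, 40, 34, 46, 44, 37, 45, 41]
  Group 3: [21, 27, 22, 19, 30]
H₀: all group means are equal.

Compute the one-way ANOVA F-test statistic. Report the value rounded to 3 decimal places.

test statistic = 22.140

Group means [26.08, 39.18, 23.80], grand mean 30.821
SSB = Σnᵢ(x̄ᵢ−x̄)² = 1284.754; SSW = ΣΣ(x−x̄ᵢ)² = 725.353
MSB = 1284.754/2 = 642.3771; MSW = 725.353/25 = 29.0141
F = MSB/MSW = 22.1402
df = (2, 25)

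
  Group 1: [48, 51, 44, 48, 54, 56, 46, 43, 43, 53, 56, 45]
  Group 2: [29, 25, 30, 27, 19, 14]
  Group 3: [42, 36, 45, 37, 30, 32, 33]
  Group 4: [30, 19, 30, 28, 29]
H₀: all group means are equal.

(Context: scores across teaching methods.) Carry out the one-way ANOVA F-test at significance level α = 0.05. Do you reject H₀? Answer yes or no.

reject H₀: yes

Group means [48.92, 24.00, 36.43, 27.20], grand mean 37.400
SSB = Σnᵢ(x̄ᵢ−x̄)² = 3195.769; SSW = ΣΣ(x−x̄ᵢ)² = 727.431
MSB = 3195.769/3 = 1065.2563; MSW = 727.431/26 = 27.9781
F = MSB/MSW = 38.0746
df = (3, 26)
p-value (upper-tail) = 0.00000
At α=0.05: p < α → reject H₀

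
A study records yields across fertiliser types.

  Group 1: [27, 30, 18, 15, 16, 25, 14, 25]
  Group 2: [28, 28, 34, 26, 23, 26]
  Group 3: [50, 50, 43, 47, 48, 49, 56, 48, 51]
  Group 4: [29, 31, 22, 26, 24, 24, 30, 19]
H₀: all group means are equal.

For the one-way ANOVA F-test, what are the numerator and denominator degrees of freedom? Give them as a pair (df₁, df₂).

k = 4 groups, N = 31 total
df = (k−1, N−k) = (4−1, 31−4) = (3, 27)

degrees of freedom = [3, 27]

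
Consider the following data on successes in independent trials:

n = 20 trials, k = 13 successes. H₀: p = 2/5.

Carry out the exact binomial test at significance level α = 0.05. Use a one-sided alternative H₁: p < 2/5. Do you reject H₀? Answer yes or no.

reject H₀: no

Exact binomial: n=20, k=13, p₀=2/5=0.4000
P(X≤13) from Σ C(n,i)·p₀^i·(1−p₀)^(n−i)
p-value (one-sided, H₁ less) = 0.99353
At α=0.05: p ≥ α → fail to reject H₀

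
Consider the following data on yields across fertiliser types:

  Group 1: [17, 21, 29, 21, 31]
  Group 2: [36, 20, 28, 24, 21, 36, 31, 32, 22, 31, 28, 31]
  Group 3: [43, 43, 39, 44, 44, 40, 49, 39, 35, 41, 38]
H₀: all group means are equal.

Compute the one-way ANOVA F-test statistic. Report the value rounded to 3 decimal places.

Group means [23.80, 28.33, 41.36], grand mean 32.643
SSB = Σnᵢ(x̄ᵢ−x̄)² = 1450.416; SSW = ΣΣ(x−x̄ᵢ)² = 618.012
MSB = 1450.416/2 = 725.2082; MSW = 618.012/25 = 24.7205
F = MSB/MSW = 29.3363
df = (2, 25)

test statistic = 29.336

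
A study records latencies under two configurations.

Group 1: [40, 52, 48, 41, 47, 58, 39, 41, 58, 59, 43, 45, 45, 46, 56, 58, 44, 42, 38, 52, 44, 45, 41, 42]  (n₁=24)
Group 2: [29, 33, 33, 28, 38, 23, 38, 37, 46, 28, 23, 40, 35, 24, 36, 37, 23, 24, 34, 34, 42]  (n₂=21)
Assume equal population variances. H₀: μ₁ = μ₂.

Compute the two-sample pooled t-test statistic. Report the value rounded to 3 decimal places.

test statistic = 7.049

x̄₁=46.833, s₁=6.716, n₁=24
x̄₂=32.619, s₂=6.786, n₂=21
s_p² = [23·6.716² + 20·6.786²]/43 = 45.5415
SE = √(s_p²·(1/24+1/21)) = 2.0165
t = (46.833−32.619)/2.0165 = 7.0490
df = 43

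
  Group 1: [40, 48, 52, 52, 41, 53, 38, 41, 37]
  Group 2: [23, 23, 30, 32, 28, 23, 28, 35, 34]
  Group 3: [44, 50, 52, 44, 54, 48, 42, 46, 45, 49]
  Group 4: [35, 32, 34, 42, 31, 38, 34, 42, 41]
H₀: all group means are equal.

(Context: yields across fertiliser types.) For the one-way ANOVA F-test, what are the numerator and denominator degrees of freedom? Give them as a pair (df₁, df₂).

degrees of freedom = [3, 33]

k = 4 groups, N = 37 total
df = (k−1, N−k) = (4−1, 37−4) = (3, 33)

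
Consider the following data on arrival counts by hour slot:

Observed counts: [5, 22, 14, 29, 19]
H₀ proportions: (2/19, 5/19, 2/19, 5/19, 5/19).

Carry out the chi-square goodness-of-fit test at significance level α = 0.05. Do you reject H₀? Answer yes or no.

n = 89; E_i = n·p_i = [9.37, 23.42, 9.37, 23.42, 23.42]
χ² = (5−9.37)²/9.37 + (22−23.42)²/23.42 + (14−9.37)²/9.37 + (29−23.42)²/23.42 + (19−23.42)²/23.42 = 6.5764
df = 4
p-value (upper-tail) = 0.16004
At α=0.05: p ≥ α → fail to reject H₀

reject H₀: no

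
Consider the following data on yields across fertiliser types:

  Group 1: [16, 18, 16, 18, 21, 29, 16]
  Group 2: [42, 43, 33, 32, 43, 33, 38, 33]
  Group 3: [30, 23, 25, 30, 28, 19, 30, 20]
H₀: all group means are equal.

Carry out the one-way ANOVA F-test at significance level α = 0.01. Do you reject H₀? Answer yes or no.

Group means [19.14, 37.12, 25.62], grand mean 27.652
SSB = Σnᵢ(x̄ᵢ−x̄)² = 1257.610; SSW = ΣΣ(x−x̄ᵢ)² = 449.607
MSB = 1257.610/2 = 628.8051; MSW = 449.607/20 = 22.4804
F = MSB/MSW = 27.9713
df = (2, 20)
p-value (upper-tail) = 0.00000
At α=0.01: p < α → reject H₀

reject H₀: yes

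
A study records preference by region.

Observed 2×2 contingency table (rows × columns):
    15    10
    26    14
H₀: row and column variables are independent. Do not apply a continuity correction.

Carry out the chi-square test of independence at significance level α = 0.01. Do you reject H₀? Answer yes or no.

Row totals [25, 40], col totals [41, 24], n=65
χ² = (15−15.77)²/15.77 + (10−9.23)²/9.23 + (26−25.23)²/25.23 + (14−14.77)²/14.77 = 0.1651
df = 1
p-value (upper-tail) = 0.68447
At α=0.01: p ≥ α → fail to reject H₀

reject H₀: no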